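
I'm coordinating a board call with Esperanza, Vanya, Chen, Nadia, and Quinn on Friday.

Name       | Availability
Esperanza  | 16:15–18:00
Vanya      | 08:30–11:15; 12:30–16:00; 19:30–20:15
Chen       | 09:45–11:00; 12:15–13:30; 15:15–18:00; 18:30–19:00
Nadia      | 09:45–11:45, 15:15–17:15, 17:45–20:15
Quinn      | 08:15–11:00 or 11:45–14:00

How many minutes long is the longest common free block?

0

Esperanza ∩ Vanya: ∅.
Esperanza ∩ Vanya ∩ Chen: ∅.
Esperanza ∩ Vanya ∩ Chen ∩ Nadia: ∅.
Esperanza ∩ Vanya ∩ Chen ∩ Nadia ∩ Quinn: ∅.
There is no time when everyone is free.
No common window exists, so the longest block is 0 minutes.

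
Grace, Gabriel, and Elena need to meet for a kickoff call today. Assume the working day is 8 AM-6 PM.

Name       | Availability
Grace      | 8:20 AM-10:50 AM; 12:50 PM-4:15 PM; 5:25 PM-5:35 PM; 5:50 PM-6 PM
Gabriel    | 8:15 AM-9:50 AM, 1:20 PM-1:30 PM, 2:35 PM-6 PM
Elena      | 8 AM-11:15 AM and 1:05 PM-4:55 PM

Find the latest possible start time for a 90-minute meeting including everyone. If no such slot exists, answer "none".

14:45

Grace ∩ Gabriel: 08:20-09:50, 13:20-13:30, 14:35-16:15, 17:25-17:35, 17:50-18:00.
Grace ∩ Gabriel ∩ Elena: 08:20-09:50, 13:20-13:30, 14:35-16:15.
So the common availability across everyone is 08:20-09:50, 13:20-13:30, 14:35-16:15.
The last common window of at least 90 minutes is 14:35-16:15; a 90-minute meeting can start as late as 14:45 and still end by 16:15.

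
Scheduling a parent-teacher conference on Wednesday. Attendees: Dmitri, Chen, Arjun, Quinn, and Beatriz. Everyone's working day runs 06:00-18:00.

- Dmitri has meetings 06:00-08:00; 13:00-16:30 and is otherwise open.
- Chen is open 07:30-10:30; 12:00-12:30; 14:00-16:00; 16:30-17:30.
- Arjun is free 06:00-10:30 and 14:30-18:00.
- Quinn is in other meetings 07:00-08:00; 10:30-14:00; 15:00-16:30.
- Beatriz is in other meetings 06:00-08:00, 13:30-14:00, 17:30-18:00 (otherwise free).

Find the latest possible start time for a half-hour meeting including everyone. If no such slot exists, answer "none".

17:00

Dmitri free: 08:00-13:00, 16:30-18:00 (invert busy blocks within the working day).
Chen free: 07:30-10:30, 12:00-12:30, 14:00-16:00, 16:30-17:30.
Arjun free: 06:00-10:30, 14:30-18:00.
Quinn free: 06:00-07:00, 08:00-10:30, 14:00-15:00, 16:30-18:00 (invert busy blocks within the working day).
Beatriz free: 08:00-13:30, 14:00-17:30 (invert busy blocks within the working day).
Dmitri ∩ Chen: 08:00-10:30, 12:00-12:30, 16:30-17:30.
Dmitri ∩ Chen ∩ Arjun: 08:00-10:30, 16:30-17:30.
Dmitri ∩ Chen ∩ Arjun ∩ Quinn: 08:00-10:30, 16:30-17:30.
Dmitri ∩ Chen ∩ Arjun ∩ Quinn ∩ Beatriz: 08:00-10:30, 16:30-17:30.
The last common window of at least 30 minutes is 16:30-17:30; a 30-minute meeting can start as late as 17:00 and still end by 17:30.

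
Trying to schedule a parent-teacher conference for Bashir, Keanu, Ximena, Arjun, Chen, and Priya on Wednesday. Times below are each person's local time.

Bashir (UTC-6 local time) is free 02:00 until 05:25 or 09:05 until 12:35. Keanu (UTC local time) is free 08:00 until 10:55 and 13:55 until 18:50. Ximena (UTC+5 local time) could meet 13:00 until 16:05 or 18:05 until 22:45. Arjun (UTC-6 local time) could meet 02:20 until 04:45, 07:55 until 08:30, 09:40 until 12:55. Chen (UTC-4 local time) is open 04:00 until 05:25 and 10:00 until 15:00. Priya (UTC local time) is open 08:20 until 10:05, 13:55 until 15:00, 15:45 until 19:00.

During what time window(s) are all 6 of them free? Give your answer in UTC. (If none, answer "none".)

08:20-09:25, 15:45-17:45

Bashir in UTC: 08:00-11:25, 15:05-18:35 (add 6h to convert from UTC-6).
Keanu in UTC: 08:00-10:55, 13:55-18:50.
Ximena in UTC: 08:00-11:05, 13:05-17:45 (subtract 5h to convert from UTC+5).
Arjun in UTC: 08:20-10:45, 13:55-14:30, 15:40-18:55 (add 6h to convert from UTC-6).
Chen in UTC: 08:00-09:25, 14:00-19:00 (add 4h to convert from UTC-4).
Priya in UTC: 08:20-10:05, 13:55-15:00, 15:45-19:00.
Bashir ∩ Keanu: 08:00-10:55, 15:05-18:35.
Bashir ∩ Keanu ∩ Ximena: 08:00-10:55, 15:05-17:45.
Bashir ∩ Keanu ∩ Ximena ∩ Arjun: 08:20-10:45, 15:40-17:45.
Bashir ∩ Keanu ∩ Ximena ∩ Arjun ∩ Chen: 08:20-09:25, 15:40-17:45.
Bashir ∩ Keanu ∩ Ximena ∩ Arjun ∩ Chen ∩ Priya: 08:20-09:25, 15:45-17:45.
Those are the intersection windows.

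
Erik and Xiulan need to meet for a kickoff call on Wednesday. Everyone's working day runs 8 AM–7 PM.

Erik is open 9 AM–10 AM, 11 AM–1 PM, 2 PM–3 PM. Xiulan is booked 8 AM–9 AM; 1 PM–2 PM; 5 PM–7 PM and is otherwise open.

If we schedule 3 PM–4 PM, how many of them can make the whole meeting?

Erik free: 09:00-10:00, 11:00-13:00, 14:00-15:00.
Xiulan free: 09:00-13:00, 14:00-17:00 (invert busy blocks within the working day).
Xiulan can make the full 15:00-16:00 slot — that's 1.

1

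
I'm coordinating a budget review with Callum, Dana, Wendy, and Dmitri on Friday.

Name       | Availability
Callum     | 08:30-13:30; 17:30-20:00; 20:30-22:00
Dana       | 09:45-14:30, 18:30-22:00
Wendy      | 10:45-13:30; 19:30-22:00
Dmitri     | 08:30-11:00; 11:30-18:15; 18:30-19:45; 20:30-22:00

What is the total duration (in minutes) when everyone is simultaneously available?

Callum ∩ Dana: 09:45-13:30, 18:30-20:00, 20:30-22:00.
Callum ∩ Dana ∩ Wendy: 10:45-13:30, 19:30-20:00, 20:30-22:00.
Callum ∩ Dana ∩ Wendy ∩ Dmitri: 10:45-11:00, 11:30-13:30, 19:30-19:45, 20:30-22:00.
Summing the common windows: 15 + 120 + 15 + 90 = 240 minutes.

240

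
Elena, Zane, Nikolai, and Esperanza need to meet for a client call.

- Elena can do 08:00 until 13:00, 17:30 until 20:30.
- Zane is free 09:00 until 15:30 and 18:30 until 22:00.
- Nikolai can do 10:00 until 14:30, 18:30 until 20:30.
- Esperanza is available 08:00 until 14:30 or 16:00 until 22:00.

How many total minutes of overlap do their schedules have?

300

Elena ∩ Zane: 09:00-13:00, 18:30-20:30.
Elena ∩ Zane ∩ Nikolai: 10:00-13:00, 18:30-20:30.
Elena ∩ Zane ∩ Nikolai ∩ Esperanza: 10:00-13:00, 18:30-20:30.
So the common availability across everyone is 10:00-13:00, 18:30-20:30.
Summing the common windows: 180 + 120 = 300 minutes.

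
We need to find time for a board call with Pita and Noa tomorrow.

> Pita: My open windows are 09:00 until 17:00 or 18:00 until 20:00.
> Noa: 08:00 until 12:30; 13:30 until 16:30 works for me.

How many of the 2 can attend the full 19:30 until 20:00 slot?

1

Pita can make the full 19:30-20:00 slot — that's 1.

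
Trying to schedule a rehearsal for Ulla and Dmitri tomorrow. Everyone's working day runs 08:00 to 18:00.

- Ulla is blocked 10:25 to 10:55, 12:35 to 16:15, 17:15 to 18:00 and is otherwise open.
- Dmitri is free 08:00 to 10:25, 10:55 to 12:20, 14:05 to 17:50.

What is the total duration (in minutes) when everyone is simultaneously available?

290

Ulla free: 08:00-10:25, 10:55-12:35, 16:15-17:15 (invert busy blocks within the working day).
Dmitri free: 08:00-10:25, 10:55-12:20, 14:05-17:50.
Ulla ∩ Dmitri: 08:00-10:25, 10:55-12:20, 16:15-17:15.
Summing the common windows: 145 + 85 + 60 = 290 minutes.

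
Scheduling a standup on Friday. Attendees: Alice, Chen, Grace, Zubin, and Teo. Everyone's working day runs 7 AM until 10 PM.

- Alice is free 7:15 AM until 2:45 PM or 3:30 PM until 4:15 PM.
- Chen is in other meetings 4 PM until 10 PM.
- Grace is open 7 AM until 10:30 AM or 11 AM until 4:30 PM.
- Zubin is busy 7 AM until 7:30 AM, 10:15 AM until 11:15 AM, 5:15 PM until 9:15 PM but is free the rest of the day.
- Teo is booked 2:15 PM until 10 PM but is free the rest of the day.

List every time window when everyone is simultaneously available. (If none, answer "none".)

07:30-10:15, 11:15-14:15

Alice free: 07:15-14:45, 15:30-16:15.
Chen free: 07:00-16:00 (invert busy blocks within the working day).
Grace free: 07:00-10:30, 11:00-16:30.
Zubin free: 07:30-10:15, 11:15-17:15, 21:15-22:00 (invert busy blocks within the working day).
Teo free: 07:00-14:15 (invert busy blocks within the working day).
Alice ∩ Chen: 07:15-14:45, 15:30-16:00.
Alice ∩ Chen ∩ Grace: 07:15-10:30, 11:00-14:45, 15:30-16:00.
Alice ∩ Chen ∩ Grace ∩ Zubin: 07:30-10:15, 11:15-14:45, 15:30-16:00.
Alice ∩ Chen ∩ Grace ∩ Zubin ∩ Teo: 07:30-10:15, 11:15-14:15.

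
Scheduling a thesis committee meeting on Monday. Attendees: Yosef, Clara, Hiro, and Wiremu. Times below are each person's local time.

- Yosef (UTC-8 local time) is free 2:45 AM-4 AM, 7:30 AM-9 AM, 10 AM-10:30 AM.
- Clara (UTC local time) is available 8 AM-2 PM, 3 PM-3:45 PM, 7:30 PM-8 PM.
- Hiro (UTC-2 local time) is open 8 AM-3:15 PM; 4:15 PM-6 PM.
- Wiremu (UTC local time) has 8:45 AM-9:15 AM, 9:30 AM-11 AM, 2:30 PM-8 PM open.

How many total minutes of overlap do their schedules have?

30

Yosef in UTC: 10:45-12:00, 15:30-17:00, 18:00-18:30 (add 8h to convert from UTC-8).
Clara in UTC: 08:00-14:00, 15:00-15:45, 19:30-20:00.
Hiro in UTC: 10:00-17:15, 18:15-20:00 (add 2h to convert from UTC-2).
Wiremu in UTC: 08:45-09:15, 09:30-11:00, 14:30-20:00.
Yosef ∩ Clara: 10:45-12:00, 15:30-15:45.
Yosef ∩ Clara ∩ Hiro: 10:45-12:00, 15:30-15:45.
Yosef ∩ Clara ∩ Hiro ∩ Wiremu: 10:45-11:00, 15:30-15:45.
Summing the common windows: 15 + 15 = 30 minutes.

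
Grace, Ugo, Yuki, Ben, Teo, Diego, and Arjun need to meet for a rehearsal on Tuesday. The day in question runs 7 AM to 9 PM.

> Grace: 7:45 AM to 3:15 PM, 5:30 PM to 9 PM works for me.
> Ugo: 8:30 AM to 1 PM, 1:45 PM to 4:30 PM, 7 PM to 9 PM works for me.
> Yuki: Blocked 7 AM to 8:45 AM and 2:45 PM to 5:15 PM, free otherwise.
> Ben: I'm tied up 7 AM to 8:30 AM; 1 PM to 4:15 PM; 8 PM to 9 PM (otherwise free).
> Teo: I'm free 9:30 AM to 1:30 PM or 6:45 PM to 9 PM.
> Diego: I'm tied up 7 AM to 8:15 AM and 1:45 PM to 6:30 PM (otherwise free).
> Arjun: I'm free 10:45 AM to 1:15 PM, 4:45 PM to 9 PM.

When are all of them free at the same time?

Grace free: 07:45-15:15, 17:30-21:00.
Ugo free: 08:30-13:00, 13:45-16:30, 19:00-21:00.
Yuki free: 08:45-14:45, 17:15-21:00 (invert busy blocks within the working day).
Ben free: 08:30-13:00, 16:15-20:00 (invert busy blocks within the working day).
Teo free: 09:30-13:30, 18:45-21:00.
Diego free: 08:15-13:45, 18:30-21:00 (invert busy blocks within the working day).
Arjun free: 10:45-13:15, 16:45-21:00.
Grace ∩ Ugo: 08:30-13:00, 13:45-15:15, 19:00-21:00.
Grace ∩ Ugo ∩ Yuki: 08:45-13:00, 13:45-14:45, 19:00-21:00.
Grace ∩ Ugo ∩ Yuki ∩ Ben: 08:45-13:00, 19:00-20:00.
Grace ∩ Ugo ∩ Yuki ∩ Ben ∩ Teo: 09:30-13:00, 19:00-20:00.
Grace ∩ Ugo ∩ Yuki ∩ Ben ∩ Teo ∩ Diego: 09:30-13:00, 19:00-20:00.
Grace ∩ Ugo ∩ Yuki ∩ Ben ∩ Teo ∩ Diego ∩ Arjun: 10:45-13:00, 19:00-20:00.

10:45-13:00, 19:00-20:00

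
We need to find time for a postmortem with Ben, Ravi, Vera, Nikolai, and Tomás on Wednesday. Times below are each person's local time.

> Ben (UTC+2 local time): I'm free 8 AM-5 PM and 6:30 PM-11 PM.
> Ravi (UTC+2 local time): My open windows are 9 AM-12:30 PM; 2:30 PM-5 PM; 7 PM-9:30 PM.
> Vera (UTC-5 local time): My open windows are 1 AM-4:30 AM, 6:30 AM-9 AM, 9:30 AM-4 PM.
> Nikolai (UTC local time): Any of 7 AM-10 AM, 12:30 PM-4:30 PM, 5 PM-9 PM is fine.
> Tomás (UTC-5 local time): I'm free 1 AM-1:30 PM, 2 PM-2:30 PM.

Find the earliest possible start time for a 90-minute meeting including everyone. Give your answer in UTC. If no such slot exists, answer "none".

Ben in UTC: 06:00-15:00, 16:30-21:00 (subtract 2h to convert from UTC+2).
Ravi in UTC: 07:00-10:30, 12:30-15:00, 17:00-19:30 (subtract 2h to convert from UTC+2).
Vera in UTC: 06:00-09:30, 11:30-14:00, 14:30-21:00 (add 5h to convert from UTC-5).
Nikolai in UTC: 07:00-10:00, 12:30-16:30, 17:00-21:00.
Tomás in UTC: 06:00-18:30, 19:00-19:30 (add 5h to convert from UTC-5).
Ben ∩ Ravi: 07:00-10:30, 12:30-15:00, 17:00-19:30.
Ben ∩ Ravi ∩ Vera: 07:00-09:30, 12:30-14:00, 14:30-15:00, 17:00-19:30.
Ben ∩ Ravi ∩ Vera ∩ Nikolai: 07:00-09:30, 12:30-14:00, 14:30-15:00, 17:00-19:30.
Ben ∩ Ravi ∩ Vera ∩ Nikolai ∩ Tomás: 07:00-09:30, 12:30-14:00, 14:30-15:00, 17:00-18:30, 19:00-19:30.
Those are the intersection windows.
The first common window of at least 90 minutes is 07:00-09:30, so the earliest start is 07:00.

07:00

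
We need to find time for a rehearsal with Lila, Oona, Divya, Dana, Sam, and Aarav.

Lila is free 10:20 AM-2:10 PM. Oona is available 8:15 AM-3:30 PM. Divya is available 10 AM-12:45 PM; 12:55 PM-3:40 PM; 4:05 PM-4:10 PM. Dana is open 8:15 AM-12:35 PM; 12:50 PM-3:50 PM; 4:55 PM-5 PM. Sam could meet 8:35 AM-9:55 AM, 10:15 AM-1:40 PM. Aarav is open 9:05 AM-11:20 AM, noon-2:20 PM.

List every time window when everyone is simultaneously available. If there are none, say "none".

10:20-11:20, 12:00-12:35, 12:55-13:40

Lila ∩ Oona: 10:20-14:10.
Lila ∩ Oona ∩ Divya: 10:20-12:45, 12:55-14:10.
Lila ∩ Oona ∩ Divya ∩ Dana: 10:20-12:35, 12:55-14:10.
Lila ∩ Oona ∩ Divya ∩ Dana ∩ Sam: 10:20-12:35, 12:55-13:40.
Lila ∩ Oona ∩ Divya ∩ Dana ∩ Sam ∩ Aarav: 10:20-11:20, 12:00-12:35, 12:55-13:40.
Those are the intersection windows.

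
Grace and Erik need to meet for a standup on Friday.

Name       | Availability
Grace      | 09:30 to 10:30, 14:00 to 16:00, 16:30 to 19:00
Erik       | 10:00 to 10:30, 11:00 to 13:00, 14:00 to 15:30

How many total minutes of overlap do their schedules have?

Grace ∩ Erik: 10:00-10:30, 14:00-15:30.
So the common availability across everyone is 10:00-10:30, 14:00-15:30.
Summing the common windows: 30 + 90 = 120 minutes.

120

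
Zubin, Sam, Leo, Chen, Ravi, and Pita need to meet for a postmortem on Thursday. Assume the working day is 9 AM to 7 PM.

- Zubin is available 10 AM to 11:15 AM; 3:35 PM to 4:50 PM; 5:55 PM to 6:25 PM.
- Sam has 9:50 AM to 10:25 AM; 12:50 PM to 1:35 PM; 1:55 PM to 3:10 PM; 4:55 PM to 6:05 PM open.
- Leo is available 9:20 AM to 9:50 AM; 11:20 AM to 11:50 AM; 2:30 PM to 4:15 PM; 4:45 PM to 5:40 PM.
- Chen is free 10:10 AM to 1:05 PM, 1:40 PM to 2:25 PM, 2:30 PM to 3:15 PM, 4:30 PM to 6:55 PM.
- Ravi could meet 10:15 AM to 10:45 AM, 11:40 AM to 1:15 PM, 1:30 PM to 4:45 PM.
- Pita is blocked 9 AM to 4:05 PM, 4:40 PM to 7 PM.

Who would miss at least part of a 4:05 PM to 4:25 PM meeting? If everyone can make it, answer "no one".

Chen, Leo, Sam

Zubin free: 10:00-11:15, 15:35-16:50, 17:55-18:25.
Sam free: 09:50-10:25, 12:50-13:35, 13:55-15:10, 16:55-18:05.
Leo free: 09:20-09:50, 11:20-11:50, 14:30-16:15, 16:45-17:40.
Chen free: 10:10-13:05, 13:40-14:25, 14:30-15:15, 16:30-18:55.
Ravi free: 10:15-10:45, 11:40-13:15, 13:30-16:45.
Pita free: 16:05-16:40 (invert busy blocks within the working day).
Zubin: free for 16:05-16:25. Sam: not fully free for 16:05-16:25. Leo: not fully free for 16:05-16:25. Chen: not fully free for 16:05-16:25. Ravi: free for 16:05-16:25. Pita: free for 16:05-16:25.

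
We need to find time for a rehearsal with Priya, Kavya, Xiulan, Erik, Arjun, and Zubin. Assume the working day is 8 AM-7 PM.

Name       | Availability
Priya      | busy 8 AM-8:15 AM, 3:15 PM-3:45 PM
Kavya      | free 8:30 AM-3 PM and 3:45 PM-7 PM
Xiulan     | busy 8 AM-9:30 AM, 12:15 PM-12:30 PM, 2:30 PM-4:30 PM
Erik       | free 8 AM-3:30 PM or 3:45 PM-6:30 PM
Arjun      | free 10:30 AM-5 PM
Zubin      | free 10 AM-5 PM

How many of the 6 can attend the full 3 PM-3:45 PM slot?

Priya free: 08:15-15:15, 15:45-19:00 (invert busy blocks within the working day).
Kavya free: 08:30-15:00, 15:45-19:00.
Xiulan free: 09:30-12:15, 12:30-14:30, 16:30-19:00 (invert busy blocks within the working day).
Erik free: 08:00-15:30, 15:45-18:30.
Arjun free: 10:30-17:00.
Zubin free: 10:00-17:00.
Arjun and Zubin can make the full 15:00-15:45 slot — that's 2.

2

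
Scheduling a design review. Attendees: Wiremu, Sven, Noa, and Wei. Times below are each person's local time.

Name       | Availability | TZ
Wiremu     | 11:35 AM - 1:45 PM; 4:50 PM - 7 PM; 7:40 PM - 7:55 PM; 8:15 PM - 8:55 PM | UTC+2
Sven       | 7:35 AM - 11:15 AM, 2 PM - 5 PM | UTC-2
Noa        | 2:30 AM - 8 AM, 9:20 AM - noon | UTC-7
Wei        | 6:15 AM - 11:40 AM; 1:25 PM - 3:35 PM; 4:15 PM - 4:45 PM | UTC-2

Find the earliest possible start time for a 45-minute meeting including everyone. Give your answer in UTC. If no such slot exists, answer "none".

Wiremu in UTC: 09:35-11:45, 14:50-17:00, 17:40-17:55, 18:15-18:55 (subtract 2h to convert from UTC+2).
Sven in UTC: 09:35-13:15, 16:00-19:00 (add 2h to convert from UTC-2).
Noa in UTC: 09:30-15:00, 16:20-19:00 (add 7h to convert from UTC-7).
Wei in UTC: 08:15-13:40, 15:25-17:35, 18:15-18:45 (add 2h to convert from UTC-2).
Wiremu ∩ Sven: 09:35-11:45, 16:00-17:00, 17:40-17:55, 18:15-18:55.
Wiremu ∩ Sven ∩ Noa: 09:35-11:45, 16:20-17:00, 17:40-17:55, 18:15-18:55.
Wiremu ∩ Sven ∩ Noa ∩ Wei: 09:35-11:45, 16:20-17:00, 18:15-18:45.
The first common window of at least 45 minutes is 09:35-11:45, so the earliest start is 09:35.

09:35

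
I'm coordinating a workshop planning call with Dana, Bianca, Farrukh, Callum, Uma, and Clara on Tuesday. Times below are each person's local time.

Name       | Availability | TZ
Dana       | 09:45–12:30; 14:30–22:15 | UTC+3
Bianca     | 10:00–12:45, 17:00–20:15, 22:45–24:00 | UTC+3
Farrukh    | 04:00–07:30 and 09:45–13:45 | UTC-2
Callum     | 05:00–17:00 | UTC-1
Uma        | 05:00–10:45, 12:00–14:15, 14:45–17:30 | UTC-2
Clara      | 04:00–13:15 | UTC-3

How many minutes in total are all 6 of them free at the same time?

Dana in UTC: 06:45-09:30, 11:30-19:15 (subtract 3h to convert from UTC+3).
Bianca in UTC: 07:00-09:45, 14:00-17:15, 19:45-21:00 (subtract 3h to convert from UTC+3).
Farrukh in UTC: 06:00-09:30, 11:45-15:45 (add 2h to convert from UTC-2).
Callum in UTC: 06:00-18:00 (add 1h to convert from UTC-1).
Uma in UTC: 07:00-12:45, 14:00-16:15, 16:45-19:30 (add 2h to convert from UTC-2).
Clara in UTC: 07:00-16:15 (add 3h to convert from UTC-3).
Dana ∩ Bianca: 07:00-09:30, 14:00-17:15.
Dana ∩ Bianca ∩ Farrukh: 07:00-09:30, 14:00-15:45.
Dana ∩ Bianca ∩ Farrukh ∩ Callum: 07:00-09:30, 14:00-15:45.
Dana ∩ Bianca ∩ Farrukh ∩ Callum ∩ Uma: 07:00-09:30, 14:00-15:45.
Dana ∩ Bianca ∩ Farrukh ∩ Callum ∩ Uma ∩ Clara: 07:00-09:30, 14:00-15:45.
Summing the common windows: 150 + 105 = 255 minutes.

255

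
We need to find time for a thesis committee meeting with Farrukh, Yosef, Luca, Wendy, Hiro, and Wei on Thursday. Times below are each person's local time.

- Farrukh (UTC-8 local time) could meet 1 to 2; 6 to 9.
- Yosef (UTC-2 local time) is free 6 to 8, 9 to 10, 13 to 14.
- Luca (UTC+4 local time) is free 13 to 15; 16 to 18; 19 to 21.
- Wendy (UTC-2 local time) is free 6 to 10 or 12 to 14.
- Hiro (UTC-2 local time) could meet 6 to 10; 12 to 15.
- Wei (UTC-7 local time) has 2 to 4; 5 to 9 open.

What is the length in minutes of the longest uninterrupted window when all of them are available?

Farrukh in UTC: 09:00-10:00, 14:00-17:00 (add 8h to convert from UTC-8).
Yosef in UTC: 08:00-10:00, 11:00-12:00, 15:00-16:00 (add 2h to convert from UTC-2).
Luca in UTC: 09:00-11:00, 12:00-14:00, 15:00-17:00 (subtract 4h to convert from UTC+4).
Wendy in UTC: 08:00-12:00, 14:00-16:00 (add 2h to convert from UTC-2).
Hiro in UTC: 08:00-12:00, 14:00-17:00 (add 2h to convert from UTC-2).
Wei in UTC: 09:00-11:00, 12:00-16:00 (add 7h to convert from UTC-7).
Farrukh ∩ Yosef: 09:00-10:00, 15:00-16:00.
Farrukh ∩ Yosef ∩ Luca: 09:00-10:00, 15:00-16:00.
Farrukh ∩ Yosef ∩ Luca ∩ Wendy: 09:00-10:00, 15:00-16:00.
Farrukh ∩ Yosef ∩ Luca ∩ Wendy ∩ Hiro: 09:00-10:00, 15:00-16:00.
Farrukh ∩ Yosef ∩ Luca ∩ Wendy ∩ Hiro ∩ Wei: 09:00-10:00, 15:00-16:00.
The longest is 09:00-10:00 at 60 minutes.

60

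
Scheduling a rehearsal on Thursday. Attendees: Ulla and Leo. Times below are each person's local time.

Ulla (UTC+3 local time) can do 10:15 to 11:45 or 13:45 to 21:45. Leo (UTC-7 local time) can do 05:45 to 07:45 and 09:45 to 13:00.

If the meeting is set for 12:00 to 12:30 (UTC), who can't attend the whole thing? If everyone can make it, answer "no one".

Ulla in UTC: 07:15-08:45, 10:45-18:45 (subtract 3h to convert from UTC+3).
Leo in UTC: 12:45-14:45, 16:45-20:00 (add 7h to convert from UTC-7).
Ulla: free for 12:00-12:30. Leo: not fully free for 12:00-12:30.

Leo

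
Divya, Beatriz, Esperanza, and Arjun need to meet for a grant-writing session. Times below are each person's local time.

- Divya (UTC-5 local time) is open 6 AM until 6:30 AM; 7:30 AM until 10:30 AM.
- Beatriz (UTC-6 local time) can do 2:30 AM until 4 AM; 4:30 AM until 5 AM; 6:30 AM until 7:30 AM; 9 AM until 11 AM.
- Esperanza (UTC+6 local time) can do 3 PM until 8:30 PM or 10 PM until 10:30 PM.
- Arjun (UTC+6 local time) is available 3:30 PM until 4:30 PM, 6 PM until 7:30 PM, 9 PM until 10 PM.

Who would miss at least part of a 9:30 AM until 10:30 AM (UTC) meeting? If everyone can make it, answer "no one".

Beatriz, Divya

Divya in UTC: 11:00-11:30, 12:30-15:30 (add 5h to convert from UTC-5).
Beatriz in UTC: 08:30-10:00, 10:30-11:00, 12:30-13:30, 15:00-17:00 (add 6h to convert from UTC-6).
Esperanza in UTC: 09:00-14:30, 16:00-16:30 (subtract 6h to convert from UTC+6).
Arjun in UTC: 09:30-10:30, 12:00-13:30, 15:00-16:00 (subtract 6h to convert from UTC+6).
Divya: not fully free for 09:30-10:30. Beatriz: not fully free for 09:30-10:30. Esperanza: free for 09:30-10:30. Arjun: free for 09:30-10:30.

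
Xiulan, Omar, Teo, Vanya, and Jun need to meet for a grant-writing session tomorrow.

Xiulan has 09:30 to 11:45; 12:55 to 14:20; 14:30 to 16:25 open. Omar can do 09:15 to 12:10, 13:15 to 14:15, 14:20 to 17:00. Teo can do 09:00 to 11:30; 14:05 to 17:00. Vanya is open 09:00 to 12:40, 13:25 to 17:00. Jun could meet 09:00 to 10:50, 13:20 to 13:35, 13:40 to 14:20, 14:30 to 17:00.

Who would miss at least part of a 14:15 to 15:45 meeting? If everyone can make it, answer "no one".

Xiulan: not fully free for 14:15-15:45. Omar: not fully free for 14:15-15:45. Teo: free for 14:15-15:45. Vanya: free for 14:15-15:45. Jun: not fully free for 14:15-15:45.

Jun, Omar, Xiulan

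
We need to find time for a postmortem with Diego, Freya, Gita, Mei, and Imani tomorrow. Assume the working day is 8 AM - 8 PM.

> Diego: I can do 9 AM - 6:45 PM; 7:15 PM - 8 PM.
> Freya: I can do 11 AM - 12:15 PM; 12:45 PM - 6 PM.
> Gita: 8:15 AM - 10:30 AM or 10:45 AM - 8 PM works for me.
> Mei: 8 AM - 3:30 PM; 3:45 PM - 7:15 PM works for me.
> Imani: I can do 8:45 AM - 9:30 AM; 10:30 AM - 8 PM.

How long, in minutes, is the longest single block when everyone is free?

Diego ∩ Freya: 11:00-12:15, 12:45-18:00.
Diego ∩ Freya ∩ Gita: 11:00-12:15, 12:45-18:00.
Diego ∩ Freya ∩ Gita ∩ Mei: 11:00-12:15, 12:45-15:30, 15:45-18:00.
Diego ∩ Freya ∩ Gita ∩ Mei ∩ Imani: 11:00-12:15, 12:45-15:30, 15:45-18:00.
The longest is 12:45-15:30 at 165 minutes.

165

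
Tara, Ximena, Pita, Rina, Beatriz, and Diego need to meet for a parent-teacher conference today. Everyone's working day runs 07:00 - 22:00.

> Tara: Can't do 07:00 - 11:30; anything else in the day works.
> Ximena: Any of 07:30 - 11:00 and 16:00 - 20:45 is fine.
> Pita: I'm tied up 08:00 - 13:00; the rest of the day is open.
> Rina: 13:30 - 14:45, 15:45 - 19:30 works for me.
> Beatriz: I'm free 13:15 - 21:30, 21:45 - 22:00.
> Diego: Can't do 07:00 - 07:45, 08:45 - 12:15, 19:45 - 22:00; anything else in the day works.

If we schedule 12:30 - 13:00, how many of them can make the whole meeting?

2

Tara free: 11:30-22:00 (invert busy blocks within the working day).
Ximena free: 07:30-11:00, 16:00-20:45.
Pita free: 07:00-08:00, 13:00-22:00 (invert busy blocks within the working day).
Rina free: 13:30-14:45, 15:45-19:30.
Beatriz free: 13:15-21:30, 21:45-22:00.
Diego free: 07:45-08:45, 12:15-19:45 (invert busy blocks within the working day).
Tara and Diego can make the full 12:30-13:00 slot — that's 2.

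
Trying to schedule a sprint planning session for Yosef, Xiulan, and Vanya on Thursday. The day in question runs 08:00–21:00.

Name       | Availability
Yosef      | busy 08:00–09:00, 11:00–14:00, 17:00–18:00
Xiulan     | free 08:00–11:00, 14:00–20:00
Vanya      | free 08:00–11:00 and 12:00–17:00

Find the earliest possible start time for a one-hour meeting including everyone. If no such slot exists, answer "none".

09:00

Yosef free: 09:00-11:00, 14:00-17:00, 18:00-21:00 (invert busy blocks within the working day).
Xiulan free: 08:00-11:00, 14:00-20:00.
Vanya free: 08:00-11:00, 12:00-17:00.
Yosef ∩ Xiulan: 09:00-11:00, 14:00-17:00, 18:00-20:00.
Yosef ∩ Xiulan ∩ Vanya: 09:00-11:00, 14:00-17:00.
So the common availability across everyone is 09:00-11:00, 14:00-17:00.
The first common window of at least 60 minutes is 09:00-11:00, so the earliest start is 09:00.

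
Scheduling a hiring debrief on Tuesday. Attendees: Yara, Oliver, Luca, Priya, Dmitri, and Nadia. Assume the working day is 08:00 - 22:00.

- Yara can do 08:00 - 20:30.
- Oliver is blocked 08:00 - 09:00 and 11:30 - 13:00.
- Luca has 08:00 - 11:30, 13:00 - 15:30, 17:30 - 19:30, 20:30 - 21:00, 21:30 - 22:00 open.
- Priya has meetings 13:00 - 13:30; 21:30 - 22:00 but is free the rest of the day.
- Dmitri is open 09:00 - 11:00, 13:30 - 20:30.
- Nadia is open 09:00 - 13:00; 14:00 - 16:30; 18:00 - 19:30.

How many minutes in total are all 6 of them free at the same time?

300

Yara free: 08:00-20:30.
Oliver free: 09:00-11:30, 13:00-22:00 (invert busy blocks within the working day).
Luca free: 08:00-11:30, 13:00-15:30, 17:30-19:30, 20:30-21:00, 21:30-22:00.
Priya free: 08:00-13:00, 13:30-21:30 (invert busy blocks within the working day).
Dmitri free: 09:00-11:00, 13:30-20:30.
Nadia free: 09:00-13:00, 14:00-16:30, 18:00-19:30.
Yara ∩ Oliver: 09:00-11:30, 13:00-20:30.
Yara ∩ Oliver ∩ Luca: 09:00-11:30, 13:00-15:30, 17:30-19:30.
Yara ∩ Oliver ∩ Luca ∩ Priya: 09:00-11:30, 13:30-15:30, 17:30-19:30.
Yara ∩ Oliver ∩ Luca ∩ Priya ∩ Dmitri: 09:00-11:00, 13:30-15:30, 17:30-19:30.
Yara ∩ Oliver ∩ Luca ∩ Priya ∩ Dmitri ∩ Nadia: 09:00-11:00, 14:00-15:30, 18:00-19:30.
Summing the common windows: 120 + 90 + 90 = 300 minutes.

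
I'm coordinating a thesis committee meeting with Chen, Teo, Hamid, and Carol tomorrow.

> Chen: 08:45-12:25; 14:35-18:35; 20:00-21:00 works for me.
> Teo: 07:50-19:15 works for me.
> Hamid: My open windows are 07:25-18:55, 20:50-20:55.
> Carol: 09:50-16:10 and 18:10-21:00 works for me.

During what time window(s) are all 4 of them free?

09:50-12:25, 14:35-16:10, 18:10-18:35

Chen ∩ Teo: 08:45-12:25, 14:35-18:35.
Chen ∩ Teo ∩ Hamid: 08:45-12:25, 14:35-18:35.
Chen ∩ Teo ∩ Hamid ∩ Carol: 09:50-12:25, 14:35-16:10, 18:10-18:35.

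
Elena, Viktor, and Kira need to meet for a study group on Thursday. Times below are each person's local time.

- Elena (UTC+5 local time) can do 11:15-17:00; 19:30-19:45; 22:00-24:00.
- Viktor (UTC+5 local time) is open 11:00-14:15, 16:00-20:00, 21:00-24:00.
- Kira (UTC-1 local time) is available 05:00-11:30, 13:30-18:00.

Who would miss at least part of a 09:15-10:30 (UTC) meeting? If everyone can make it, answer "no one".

Elena in UTC: 06:15-12:00, 14:30-14:45, 17:00-19:00 (subtract 5h to convert from UTC+5).
Viktor in UTC: 06:00-09:15, 11:00-15:00, 16:00-19:00 (subtract 5h to convert from UTC+5).
Kira in UTC: 06:00-12:30, 14:30-19:00 (add 1h to convert from UTC-1).
Elena: free for 09:15-10:30. Viktor: not fully free for 09:15-10:30. Kira: free for 09:15-10:30.

Viktor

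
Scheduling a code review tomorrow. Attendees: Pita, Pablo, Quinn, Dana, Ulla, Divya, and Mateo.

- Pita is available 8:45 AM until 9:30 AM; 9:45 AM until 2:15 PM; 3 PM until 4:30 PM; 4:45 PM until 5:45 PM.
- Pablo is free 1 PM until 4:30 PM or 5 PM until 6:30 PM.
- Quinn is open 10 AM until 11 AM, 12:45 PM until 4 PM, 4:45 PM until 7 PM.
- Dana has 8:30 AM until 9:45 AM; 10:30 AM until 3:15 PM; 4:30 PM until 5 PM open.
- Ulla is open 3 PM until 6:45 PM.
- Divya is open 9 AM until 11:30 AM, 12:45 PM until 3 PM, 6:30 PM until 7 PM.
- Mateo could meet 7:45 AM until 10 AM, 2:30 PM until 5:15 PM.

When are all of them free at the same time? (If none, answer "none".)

none

Pita ∩ Pablo: 13:00-14:15, 15:00-16:30, 17:00-17:45.
Pita ∩ Pablo ∩ Quinn: 13:00-14:15, 15:00-16:00, 17:00-17:45.
Pita ∩ Pablo ∩ Quinn ∩ Dana: 13:00-14:15, 15:00-15:15.
Pita ∩ Pablo ∩ Quinn ∩ Dana ∩ Ulla: 15:00-15:15.
Pita ∩ Pablo ∩ Quinn ∩ Dana ∩ Ulla ∩ Divya: ∅.
Pita ∩ Pablo ∩ Quinn ∩ Dana ∩ Ulla ∩ Divya ∩ Mateo: ∅.
There is no time when everyone is free.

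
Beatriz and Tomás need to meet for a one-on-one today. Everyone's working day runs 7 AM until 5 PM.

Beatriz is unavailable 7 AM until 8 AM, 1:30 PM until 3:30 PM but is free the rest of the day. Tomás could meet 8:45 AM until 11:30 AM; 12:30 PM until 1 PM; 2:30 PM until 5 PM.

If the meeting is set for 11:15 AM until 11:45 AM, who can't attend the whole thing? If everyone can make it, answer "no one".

Tomás

Beatriz free: 08:00-13:30, 15:30-17:00 (invert busy blocks within the working day).
Tomás free: 08:45-11:30, 12:30-13:00, 14:30-17:00.
Beatriz: free for 11:15-11:45. Tomás: not fully free for 11:15-11:45.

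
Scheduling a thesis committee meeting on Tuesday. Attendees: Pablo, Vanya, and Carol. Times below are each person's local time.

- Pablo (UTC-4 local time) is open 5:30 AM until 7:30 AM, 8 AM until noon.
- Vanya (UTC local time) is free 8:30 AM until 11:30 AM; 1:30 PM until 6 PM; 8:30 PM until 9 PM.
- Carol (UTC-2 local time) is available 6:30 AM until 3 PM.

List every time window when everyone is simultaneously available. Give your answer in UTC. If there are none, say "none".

Pablo in UTC: 09:30-11:30, 12:00-16:00 (add 4h to convert from UTC-4).
Vanya in UTC: 08:30-11:30, 13:30-18:00, 20:30-21:00.
Carol in UTC: 08:30-17:00 (add 2h to convert from UTC-2).
Pablo ∩ Vanya: 09:30-11:30, 13:30-16:00.
Pablo ∩ Vanya ∩ Carol: 09:30-11:30, 13:30-16:00.
Those are the intersection windows.

09:30-11:30, 13:30-16:00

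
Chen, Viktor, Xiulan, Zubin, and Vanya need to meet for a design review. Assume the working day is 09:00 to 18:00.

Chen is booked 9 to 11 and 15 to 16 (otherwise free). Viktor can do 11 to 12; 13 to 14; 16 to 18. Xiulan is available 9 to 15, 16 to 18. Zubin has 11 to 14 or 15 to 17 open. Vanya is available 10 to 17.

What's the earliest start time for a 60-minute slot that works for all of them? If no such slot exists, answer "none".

11:00

Chen free: 11:00-15:00, 16:00-18:00 (invert busy blocks within the working day).
Viktor free: 11:00-12:00, 13:00-14:00, 16:00-18:00.
Xiulan free: 09:00-15:00, 16:00-18:00.
Zubin free: 11:00-14:00, 15:00-17:00.
Vanya free: 10:00-17:00.
Chen ∩ Viktor: 11:00-12:00, 13:00-14:00, 16:00-18:00.
Chen ∩ Viktor ∩ Xiulan: 11:00-12:00, 13:00-14:00, 16:00-18:00.
Chen ∩ Viktor ∩ Xiulan ∩ Zubin: 11:00-12:00, 13:00-14:00, 16:00-17:00.
Chen ∩ Viktor ∩ Xiulan ∩ Zubin ∩ Vanya: 11:00-12:00, 13:00-14:00, 16:00-17:00.
Those are the intersection windows.
The first common window of at least 60 minutes is 11:00-12:00, so the earliest start is 11:00.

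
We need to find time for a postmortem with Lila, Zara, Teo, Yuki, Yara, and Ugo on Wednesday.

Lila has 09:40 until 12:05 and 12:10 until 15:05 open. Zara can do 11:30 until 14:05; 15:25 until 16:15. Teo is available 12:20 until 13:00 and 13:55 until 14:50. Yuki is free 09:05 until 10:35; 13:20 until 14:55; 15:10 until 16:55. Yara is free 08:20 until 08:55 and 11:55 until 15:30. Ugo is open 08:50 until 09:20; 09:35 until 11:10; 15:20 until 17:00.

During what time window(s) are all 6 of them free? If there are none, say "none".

none

Lila ∩ Zara: 11:30-12:05, 12:10-14:05.
Lila ∩ Zara ∩ Teo: 12:20-13:00, 13:55-14:05.
Lila ∩ Zara ∩ Teo ∩ Yuki: 13:55-14:05.
Lila ∩ Zara ∩ Teo ∩ Yuki ∩ Yara: 13:55-14:05.
Lila ∩ Zara ∩ Teo ∩ Yuki ∩ Yara ∩ Ugo: ∅.
There is no time when everyone is free.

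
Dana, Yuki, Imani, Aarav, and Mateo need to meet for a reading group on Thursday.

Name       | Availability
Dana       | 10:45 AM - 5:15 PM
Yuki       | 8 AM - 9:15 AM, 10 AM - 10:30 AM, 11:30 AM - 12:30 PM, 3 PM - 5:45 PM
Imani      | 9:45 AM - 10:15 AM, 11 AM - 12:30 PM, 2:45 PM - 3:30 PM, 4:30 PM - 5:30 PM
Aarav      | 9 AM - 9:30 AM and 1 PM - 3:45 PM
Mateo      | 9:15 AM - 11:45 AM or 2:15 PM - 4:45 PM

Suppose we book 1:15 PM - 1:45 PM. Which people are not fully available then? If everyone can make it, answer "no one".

Imani, Mateo, Yuki

Dana: free for 13:15-13:45. Yuki: not fully free for 13:15-13:45. Imani: not fully free for 13:15-13:45. Aarav: free for 13:15-13:45. Mateo: not fully free for 13:15-13:45.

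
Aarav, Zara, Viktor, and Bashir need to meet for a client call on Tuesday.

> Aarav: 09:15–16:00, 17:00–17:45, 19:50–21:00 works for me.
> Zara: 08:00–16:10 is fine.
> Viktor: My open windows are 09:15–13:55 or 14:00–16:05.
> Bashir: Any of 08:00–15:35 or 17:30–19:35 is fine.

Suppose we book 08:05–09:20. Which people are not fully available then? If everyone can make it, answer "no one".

Aarav, Viktor

Aarav: not fully free for 08:05-09:20. Zara: free for 08:05-09:20. Viktor: not fully free for 08:05-09:20. Bashir: free for 08:05-09:20.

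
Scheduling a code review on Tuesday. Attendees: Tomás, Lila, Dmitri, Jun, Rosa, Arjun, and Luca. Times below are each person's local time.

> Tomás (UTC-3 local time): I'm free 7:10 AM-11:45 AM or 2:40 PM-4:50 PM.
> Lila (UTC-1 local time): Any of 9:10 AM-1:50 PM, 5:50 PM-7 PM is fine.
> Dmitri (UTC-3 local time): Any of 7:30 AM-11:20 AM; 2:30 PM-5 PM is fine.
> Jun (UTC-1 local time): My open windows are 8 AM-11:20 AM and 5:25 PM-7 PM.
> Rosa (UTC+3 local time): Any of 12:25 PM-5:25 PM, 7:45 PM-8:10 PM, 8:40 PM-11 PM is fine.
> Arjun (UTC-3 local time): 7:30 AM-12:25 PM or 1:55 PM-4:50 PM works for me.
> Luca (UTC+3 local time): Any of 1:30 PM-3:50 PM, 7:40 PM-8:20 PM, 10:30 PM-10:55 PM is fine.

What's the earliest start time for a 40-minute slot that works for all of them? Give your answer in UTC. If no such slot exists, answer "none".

10:30

Tomás in UTC: 10:10-14:45, 17:40-19:50 (add 3h to convert from UTC-3).
Lila in UTC: 10:10-14:50, 18:50-20:00 (add 1h to convert from UTC-1).
Dmitri in UTC: 10:30-14:20, 17:30-20:00 (add 3h to convert from UTC-3).
Jun in UTC: 09:00-12:20, 18:25-20:00 (add 1h to convert from UTC-1).
Rosa in UTC: 09:25-14:25, 16:45-17:10, 17:40-20:00 (subtract 3h to convert from UTC+3).
Arjun in UTC: 10:30-15:25, 16:55-19:50 (add 3h to convert from UTC-3).
Luca in UTC: 10:30-12:50, 16:40-17:20, 19:30-19:55 (subtract 3h to convert from UTC+3).
Tomás ∩ Lila: 10:10-14:45, 18:50-19:50.
Tomás ∩ Lila ∩ Dmitri: 10:30-14:20, 18:50-19:50.
Tomás ∩ Lila ∩ Dmitri ∩ Jun: 10:30-12:20, 18:50-19:50.
Tomás ∩ Lila ∩ Dmitri ∩ Jun ∩ Rosa: 10:30-12:20, 18:50-19:50.
Tomás ∩ Lila ∩ Dmitri ∩ Jun ∩ Rosa ∩ Arjun: 10:30-12:20, 18:50-19:50.
Tomás ∩ Lila ∩ Dmitri ∩ Jun ∩ Rosa ∩ Arjun ∩ Luca: 10:30-12:20, 19:30-19:50.
The first common window of at least 40 minutes is 10:30-12:20, so the earliest start is 10:30.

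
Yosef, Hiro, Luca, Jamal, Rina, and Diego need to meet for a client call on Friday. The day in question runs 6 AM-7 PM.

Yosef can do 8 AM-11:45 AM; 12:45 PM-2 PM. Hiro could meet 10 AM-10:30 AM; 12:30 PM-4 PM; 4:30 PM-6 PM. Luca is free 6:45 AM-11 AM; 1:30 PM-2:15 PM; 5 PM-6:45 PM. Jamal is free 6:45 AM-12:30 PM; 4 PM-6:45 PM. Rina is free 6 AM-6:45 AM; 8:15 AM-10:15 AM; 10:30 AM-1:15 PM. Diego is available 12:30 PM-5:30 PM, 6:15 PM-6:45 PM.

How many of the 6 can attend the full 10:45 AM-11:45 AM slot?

3

Yosef, Jamal, and Rina can make the full 10:45-11:45 slot — that's 3.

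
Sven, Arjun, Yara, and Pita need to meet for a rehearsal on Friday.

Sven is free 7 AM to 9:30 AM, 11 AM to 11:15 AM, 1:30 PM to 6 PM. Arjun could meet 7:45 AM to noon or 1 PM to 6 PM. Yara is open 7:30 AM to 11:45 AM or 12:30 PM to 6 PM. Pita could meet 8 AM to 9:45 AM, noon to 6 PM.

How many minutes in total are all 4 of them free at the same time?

Sven ∩ Arjun: 07:45-09:30, 11:00-11:15, 13:30-18:00.
Sven ∩ Arjun ∩ Yara: 07:45-09:30, 11:00-11:15, 13:30-18:00.
Sven ∩ Arjun ∩ Yara ∩ Pita: 08:00-09:30, 13:30-18:00.
Summing the common windows: 90 + 270 = 360 minutes.

360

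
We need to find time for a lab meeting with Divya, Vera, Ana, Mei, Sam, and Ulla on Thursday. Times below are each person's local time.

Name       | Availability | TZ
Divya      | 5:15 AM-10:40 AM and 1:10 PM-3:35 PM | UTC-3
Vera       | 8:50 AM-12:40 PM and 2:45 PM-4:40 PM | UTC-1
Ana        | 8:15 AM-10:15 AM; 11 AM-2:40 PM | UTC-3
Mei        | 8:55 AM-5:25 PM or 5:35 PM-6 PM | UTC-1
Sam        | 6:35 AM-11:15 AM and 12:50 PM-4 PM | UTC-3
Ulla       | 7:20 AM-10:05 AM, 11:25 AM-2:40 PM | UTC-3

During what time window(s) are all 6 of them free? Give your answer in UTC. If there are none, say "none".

Divya in UTC: 08:15-13:40, 16:10-18:35 (add 3h to convert from UTC-3).
Vera in UTC: 09:50-13:40, 15:45-17:40 (add 1h to convert from UTC-1).
Ana in UTC: 11:15-13:15, 14:00-17:40 (add 3h to convert from UTC-3).
Mei in UTC: 09:55-18:25, 18:35-19:00 (add 1h to convert from UTC-1).
Sam in UTC: 09:35-14:15, 15:50-19:00 (add 3h to convert from UTC-3).
Ulla in UTC: 10:20-13:05, 14:25-17:40 (add 3h to convert from UTC-3).
Divya ∩ Vera: 09:50-13:40, 16:10-17:40.
Divya ∩ Vera ∩ Ana: 11:15-13:15, 16:10-17:40.
Divya ∩ Vera ∩ Ana ∩ Mei: 11:15-13:15, 16:10-17:40.
Divya ∩ Vera ∩ Ana ∩ Mei ∩ Sam: 11:15-13:15, 16:10-17:40.
Divya ∩ Vera ∩ Ana ∩ Mei ∩ Sam ∩ Ulla: 11:15-13:05, 16:10-17:40.
So the common availability across everyone is 11:15-13:05, 16:10-17:40.

11:15-13:05, 16:10-17:40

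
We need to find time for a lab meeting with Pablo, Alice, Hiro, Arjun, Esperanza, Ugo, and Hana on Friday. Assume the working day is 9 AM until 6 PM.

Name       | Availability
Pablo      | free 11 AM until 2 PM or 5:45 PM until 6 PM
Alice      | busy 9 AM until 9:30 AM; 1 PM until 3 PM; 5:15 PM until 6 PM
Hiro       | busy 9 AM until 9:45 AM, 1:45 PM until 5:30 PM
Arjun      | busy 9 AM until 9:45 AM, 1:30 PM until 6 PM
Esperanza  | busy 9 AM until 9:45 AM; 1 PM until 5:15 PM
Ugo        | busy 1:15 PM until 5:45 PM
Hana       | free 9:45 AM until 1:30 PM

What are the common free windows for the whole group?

Pablo free: 11:00-14:00, 17:45-18:00.
Alice free: 09:30-13:00, 15:00-17:15 (invert busy blocks within the working day).
Hiro free: 09:45-13:45, 17:30-18:00 (invert busy blocks within the working day).
Arjun free: 09:45-13:30 (invert busy blocks within the working day).
Esperanza free: 09:45-13:00, 17:15-18:00 (invert busy blocks within the working day).
Ugo free: 09:00-13:15, 17:45-18:00 (invert busy blocks within the working day).
Hana free: 09:45-13:30.
Pablo ∩ Alice: 11:00-13:00.
Pablo ∩ Alice ∩ Hiro: 11:00-13:00.
Pablo ∩ Alice ∩ Hiro ∩ Arjun: 11:00-13:00.
Pablo ∩ Alice ∩ Hiro ∩ Arjun ∩ Esperanza: 11:00-13:00.
Pablo ∩ Alice ∩ Hiro ∩ Arjun ∩ Esperanza ∩ Ugo: 11:00-13:00.
Pablo ∩ Alice ∩ Hiro ∩ Arjun ∩ Esperanza ∩ Ugo ∩ Hana: 11:00-13:00.
Those are the intersection windows.

11:00-13:00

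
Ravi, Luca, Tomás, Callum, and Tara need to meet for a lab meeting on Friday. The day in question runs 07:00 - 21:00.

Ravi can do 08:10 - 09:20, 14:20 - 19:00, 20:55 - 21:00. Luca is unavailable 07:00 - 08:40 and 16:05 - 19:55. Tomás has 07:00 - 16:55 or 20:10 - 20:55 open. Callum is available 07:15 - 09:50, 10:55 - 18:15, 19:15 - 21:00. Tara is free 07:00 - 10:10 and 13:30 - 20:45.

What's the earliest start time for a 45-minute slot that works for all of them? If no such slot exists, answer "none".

14:20

Ravi free: 08:10-09:20, 14:20-19:00, 20:55-21:00.
Luca free: 08:40-16:05, 19:55-21:00 (invert busy blocks within the working day).
Tomás free: 07:00-16:55, 20:10-20:55.
Callum free: 07:15-09:50, 10:55-18:15, 19:15-21:00.
Tara free: 07:00-10:10, 13:30-20:45.
Ravi ∩ Luca: 08:40-09:20, 14:20-16:05, 20:55-21:00.
Ravi ∩ Luca ∩ Tomás: 08:40-09:20, 14:20-16:05.
Ravi ∩ Luca ∩ Tomás ∩ Callum: 08:40-09:20, 14:20-16:05.
Ravi ∩ Luca ∩ Tomás ∩ Callum ∩ Tara: 08:40-09:20, 14:20-16:05.
The first common window of at least 45 minutes is 14:20-16:05, so the earliest start is 14:20.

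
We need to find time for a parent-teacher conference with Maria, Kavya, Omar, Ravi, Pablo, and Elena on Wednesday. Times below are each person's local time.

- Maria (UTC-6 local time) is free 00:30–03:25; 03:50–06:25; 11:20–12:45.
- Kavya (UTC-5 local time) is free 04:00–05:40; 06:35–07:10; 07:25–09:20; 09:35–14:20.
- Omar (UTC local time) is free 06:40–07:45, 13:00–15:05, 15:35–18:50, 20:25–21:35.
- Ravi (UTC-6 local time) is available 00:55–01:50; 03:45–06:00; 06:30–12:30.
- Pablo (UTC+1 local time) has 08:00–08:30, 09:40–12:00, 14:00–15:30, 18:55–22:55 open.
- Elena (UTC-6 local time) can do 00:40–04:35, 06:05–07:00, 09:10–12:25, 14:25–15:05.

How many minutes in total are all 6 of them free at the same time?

30

Maria in UTC: 06:30-09:25, 09:50-12:25, 17:20-18:45 (add 6h to convert from UTC-6).
Kavya in UTC: 09:00-10:40, 11:35-12:10, 12:25-14:20, 14:35-19:20 (add 5h to convert from UTC-5).
Omar in UTC: 06:40-07:45, 13:00-15:05, 15:35-18:50, 20:25-21:35.
Ravi in UTC: 06:55-07:50, 09:45-12:00, 12:30-18:30 (add 6h to convert from UTC-6).
Pablo in UTC: 07:00-07:30, 08:40-11:00, 13:00-14:30, 17:55-21:55 (subtract 1h to convert from UTC+1).
Elena in UTC: 06:40-10:35, 12:05-13:00, 15:10-18:25, 20:25-21:05 (add 6h to convert from UTC-6).
Maria ∩ Kavya: 09:00-09:25, 09:50-10:40, 11:35-12:10, 17:20-18:45.
Maria ∩ Kavya ∩ Omar: 17:20-18:45.
Maria ∩ Kavya ∩ Omar ∩ Ravi: 17:20-18:30.
Maria ∩ Kavya ∩ Omar ∩ Ravi ∩ Pablo: 17:55-18:30.
Maria ∩ Kavya ∩ Omar ∩ Ravi ∩ Pablo ∩ Elena: 17:55-18:25.
So the common availability across everyone is 17:55-18:25.
That's a single block of 30 minutes.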